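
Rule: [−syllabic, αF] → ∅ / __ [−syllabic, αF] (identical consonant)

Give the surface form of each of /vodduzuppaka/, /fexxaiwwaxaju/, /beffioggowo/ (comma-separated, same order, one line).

/vodduzuppaka/: /dd/ is a geminate; the first /d/ deletes. /pp/ is a geminate; the first /p/ deletes. → [voduzupaka].
/fexxaiwwaxaju/: /xx/ is a geminate; the first /x/ deletes. /ww/ is a geminate; the first /w/ deletes. → [fexaiwaxaju].
/beffioggowo/: /ff/ is a geminate; the first /f/ deletes. /gg/ is a geminate; the first /g/ deletes. → [befiogowo].

voduzupaka, fexaiwaxaju, befiogowo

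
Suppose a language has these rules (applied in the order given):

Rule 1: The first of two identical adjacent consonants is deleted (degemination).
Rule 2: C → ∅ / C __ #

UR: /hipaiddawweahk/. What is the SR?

Rule 1 (degemination): /dd/ is a geminate; the first /d/ deletes. /ww/ is a geminate; the first /w/ deletes. /hipaiddawweahk/ → hipaidaweahk.
Rule 2 (final cluster simplification): /k/ is the second consonant of a word-final cluster /hk/, so it deletes. /hipaidaweahk/ → hipaidaweah.

hipaidaweah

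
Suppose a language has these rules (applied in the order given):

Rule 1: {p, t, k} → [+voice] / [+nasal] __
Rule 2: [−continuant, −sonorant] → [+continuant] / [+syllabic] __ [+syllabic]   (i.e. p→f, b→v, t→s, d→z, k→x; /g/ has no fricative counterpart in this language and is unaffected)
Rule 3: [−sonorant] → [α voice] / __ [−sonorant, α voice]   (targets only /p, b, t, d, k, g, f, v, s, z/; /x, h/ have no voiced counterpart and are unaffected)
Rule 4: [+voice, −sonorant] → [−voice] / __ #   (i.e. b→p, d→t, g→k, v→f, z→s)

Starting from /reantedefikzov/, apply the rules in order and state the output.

Rule 1 (post-nasal voicing): /t/ is a voiceless stop immediately after the nasal /n/, so it voices to [d]. /reantedefikzov/ → reandedefikzov.
Rule 2 (intervocalic spirantization): /d/ is a stop between vowels /e/ and /e/, so it spirantizes to the fricative [z]. /reandedefikzov/ → reandezefikzov.
Rule 3 (regressive voicing assimilation): /k/ precedes the voiced obstruent /z/, so it voices to [g] by assimilation. /reandezefikzov/ → reandezefigzov.
Rule 4 (final devoicing): /v/ is a voiced obstruent in word-final position, so it devoices to [f]. /reandezefigzov/ → reandezefigzof.

reandezefigzof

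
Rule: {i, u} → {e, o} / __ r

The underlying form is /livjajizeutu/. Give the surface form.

livjajizeutu

No segment of /livjajizeutu/ meets the structural description of the rule, so the form surfaces unchanged.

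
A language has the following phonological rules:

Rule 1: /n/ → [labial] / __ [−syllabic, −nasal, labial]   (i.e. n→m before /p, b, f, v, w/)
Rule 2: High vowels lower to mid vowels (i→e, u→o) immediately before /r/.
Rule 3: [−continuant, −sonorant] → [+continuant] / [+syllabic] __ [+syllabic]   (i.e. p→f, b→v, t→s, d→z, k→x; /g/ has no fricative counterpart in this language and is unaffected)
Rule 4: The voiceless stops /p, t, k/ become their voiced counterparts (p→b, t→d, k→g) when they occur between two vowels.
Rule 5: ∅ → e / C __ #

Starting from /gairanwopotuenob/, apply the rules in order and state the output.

Rule 1 (nasal place assimilation): /n/ precedes the labial consonant /w/, so it assimilates in place to [m]. /gairanwopotuenob/ → gairamwopotuenob.
Rule 2 (pre-rhotic lowering): /i/ is a high vowel immediately before /r/, so it lowers to [e]. /gairamwopotuenob/ → gaeramwopotuenob.
Rule 3 (intervocalic spirantization): /p/ is a stop between vowels /o/ and /o/, so it spirantizes to the fricative [f]. /t/ is a stop between vowels /o/ and /u/, so it spirantizes to the fricative [s]. /gaeramwopotuenob/ → gaeramwofosuenob.
Rule 4 (intervocalic voicing): no segment meets the environment; /gaeramwofosuenob/ is unchanged.
Rule 5 (final e-epenthesis): the form ends in the consonant /b/, so [e] is inserted word-finally. /gaeramwofosuenob/ → gaeramwofosuenobe.

gaeramwofosuenobe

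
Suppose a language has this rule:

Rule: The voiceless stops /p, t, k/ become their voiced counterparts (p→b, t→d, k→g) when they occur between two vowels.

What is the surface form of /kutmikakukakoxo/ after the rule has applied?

/k/ is a voiceless stop between vowels /i/ and /a/, so it voices to [g].
/k/ is a voiceless stop between vowels /a/ and /u/, so it voices to [g].
/k/ is a voiceless stop between vowels /u/ and /a/, so it voices to [g].
/k/ is a voiceless stop between vowels /a/ and /o/, so it voices to [g].
The other instances of /k/, /t/ do not occur in the required environment and remain unchanged.
Surface form: [kutmigagugagoxo].

kutmigagugagoxo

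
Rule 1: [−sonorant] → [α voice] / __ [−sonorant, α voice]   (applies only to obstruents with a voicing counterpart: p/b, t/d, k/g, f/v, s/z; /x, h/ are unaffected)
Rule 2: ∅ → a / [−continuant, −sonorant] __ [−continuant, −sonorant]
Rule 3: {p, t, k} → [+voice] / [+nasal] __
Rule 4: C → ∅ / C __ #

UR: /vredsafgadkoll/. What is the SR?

Rule 1 (regressive voicing assimilation): /d/ precedes the voiceless obstruent /s/, so it devoices to [t] by assimilation. /f/ precedes the voiced obstruent /g/, so it voices to [v] by assimilation. /d/ precedes the voiceless obstruent /k/, so it devoices to [t] by assimilation. /vredsafgadkoll/ → vretsavgatkoll.
Rule 2 (stop-cluster a-epenthesis): /t/ and /k/ form a stop–stop cluster, so [a] is inserted between them. /vretsavgatkoll/ → vretsavgatakoll.
Rule 3 (post-nasal voicing): no segment meets the environment; /vretsavgatakoll/ is unchanged.
Rule 4 (final cluster simplification): /l/ is the second consonant of a word-final cluster /ll/, so it deletes. /vretsavgatakoll/ → vretsavgatakol.

vretsavgatakol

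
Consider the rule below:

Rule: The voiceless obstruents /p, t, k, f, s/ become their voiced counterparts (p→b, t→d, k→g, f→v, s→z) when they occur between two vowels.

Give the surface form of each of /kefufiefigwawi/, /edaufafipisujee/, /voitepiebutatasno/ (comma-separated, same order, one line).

kevuvievigwawi, edauvavibizujee, voidebiebudadasno

/kefufiefigwawi/: /f/ is a voiceless obstruent between vowels /e/ and /u/, so it voices to [v]. /f/ is a voiceless obstruent between vowels /u/ and /i/, so it voices to [v]. /f/ is a voiceless obstruent between vowels /e/ and /i/, so it voices to [v]. → [kevuvievigwawi].
/edaufafipisujee/: /f/ is a voiceless obstruent between vowels /u/ and /a/, so it voices to [v]. /f/ is a voiceless obstruent between vowels /a/ and /i/, so it voices to [v]. /p/ is a voiceless obstruent between vowels /i/ and /i/, so it voices to [b]. /s/ is a voiceless obstruent between vowels /i/ and /u/, so it voices to [z]. → [edauvavibizujee].
/voitepiebutatasno/: /t/ is a voiceless obstruent between vowels /i/ and /e/, so it voices to [d]. /p/ is a voiceless obstruent between vowels /e/ and /i/, so it voices to [b]. /t/ is a voiceless obstruent between vowels /u/ and /a/, so it voices to [d]. /t/ is a voiceless obstruent between vowels /a/ and /a/, so it voices to [d]. → [voidebiebudadasno].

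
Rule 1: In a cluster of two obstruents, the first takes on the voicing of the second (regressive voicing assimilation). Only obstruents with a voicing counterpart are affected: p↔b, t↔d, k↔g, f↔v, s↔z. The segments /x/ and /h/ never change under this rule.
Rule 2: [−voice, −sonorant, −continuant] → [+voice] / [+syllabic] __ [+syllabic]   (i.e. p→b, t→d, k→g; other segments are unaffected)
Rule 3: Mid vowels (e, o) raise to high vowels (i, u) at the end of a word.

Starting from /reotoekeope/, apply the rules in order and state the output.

Rule 1 (regressive voicing assimilation): no segment meets the environment; /reotoekeope/ is unchanged.
Rule 2 (intervocalic voicing): /t/ is a voiceless stop between vowels /o/ and /o/, so it voices to [d]. /k/ is a voiceless stop between vowels /e/ and /e/, so it voices to [g]. /p/ is a voiceless stop between vowels /o/ and /e/, so it voices to [b]. /reotoekeope/ → reodoegeobe.
Rule 3 (final vowel raising): /e/ is a mid vowel in word-final position, so it raises to [i]. /reodoegeobe/ → reodoegeobi.

reodoegeobi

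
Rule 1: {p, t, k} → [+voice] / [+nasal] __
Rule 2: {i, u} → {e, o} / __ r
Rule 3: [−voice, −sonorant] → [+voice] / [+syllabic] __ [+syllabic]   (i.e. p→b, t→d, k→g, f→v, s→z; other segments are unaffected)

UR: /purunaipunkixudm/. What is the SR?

Rule 1 (post-nasal voicing): /k/ is a voiceless stop immediately after the nasal /n/, so it voices to [g]. /purunaipunkixudm/ → purunaipungixudm.
Rule 2 (pre-rhotic lowering): /u/ is a high vowel immediately before /r/, so it lowers to [o]. /purunaipungixudm/ → porunaipungixudm.
Rule 3 (intervocalic voicing): /p/ is a voiceless obstruent between vowels /i/ and /u/, so it voices to [b]. /porunaipungixudm/ → porunaibungixudm.

porunaibungixudm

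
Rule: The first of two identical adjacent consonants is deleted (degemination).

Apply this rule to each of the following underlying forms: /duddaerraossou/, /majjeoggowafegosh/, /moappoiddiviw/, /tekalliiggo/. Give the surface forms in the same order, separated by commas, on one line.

/duddaerraossou/: /dd/ is a geminate; the first /d/ deletes. /rr/ is a geminate; the first /r/ deletes. /ss/ is a geminate; the first /s/ deletes. → [dudaeraosou].
/majjeoggowafegosh/: /jj/ is a geminate; the first /j/ deletes. /gg/ is a geminate; the first /g/ deletes. → [majeogowafegosh].
/moappoiddiviw/: /pp/ is a geminate; the first /p/ deletes. /dd/ is a geminate; the first /d/ deletes. → [moapoidiviw].
/tekalliiggo/: /ll/ is a geminate; the first /l/ deletes. /gg/ is a geminate; the first /g/ deletes. → [tekaliigo].

dudaeraosou, majeogowafegosh, moapoidiviw, tekaliigo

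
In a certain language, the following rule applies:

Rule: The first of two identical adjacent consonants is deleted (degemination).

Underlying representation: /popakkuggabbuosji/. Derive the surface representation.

popakugabuosji

/kk/ is a geminate; the first /k/ deletes.
/gg/ is a geminate; the first /g/ deletes.
/bb/ is a geminate; the first /b/ deletes.
Surface form: [popakugabuosji].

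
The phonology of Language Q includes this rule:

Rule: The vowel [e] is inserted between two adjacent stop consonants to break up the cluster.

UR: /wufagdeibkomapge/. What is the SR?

/g/ and /d/ form a stop–stop cluster, so [e] is inserted between them.
/b/ and /k/ form a stop–stop cluster, so [e] is inserted between them.
/p/ and /g/ form a stop–stop cluster, so [e] is inserted between them.
Surface form: [wufagedeibekomapege].

wufagedeibekomapege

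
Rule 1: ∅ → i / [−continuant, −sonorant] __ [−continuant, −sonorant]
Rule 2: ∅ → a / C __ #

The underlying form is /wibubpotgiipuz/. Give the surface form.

wibubipotigiipuza

Rule 1 (stop-cluster i-epenthesis): /b/ and /p/ form a stop–stop cluster, so [i] is inserted between them. /t/ and /g/ form a stop–stop cluster, so [i] is inserted between them. /wibubpotgiipuz/ → wibubipotigiipuz.
Rule 2 (final a-epenthesis): the form ends in the consonant /z/, so [a] is inserted word-finally. /wibubipotigiipuz/ → wibubipotigiipuza.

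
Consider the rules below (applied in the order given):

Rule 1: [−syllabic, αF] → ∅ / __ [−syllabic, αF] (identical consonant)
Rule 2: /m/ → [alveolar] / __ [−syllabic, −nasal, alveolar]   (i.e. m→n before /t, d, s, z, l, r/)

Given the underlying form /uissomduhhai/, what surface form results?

Rule 1 (degemination): /ss/ is a geminate; the first /s/ deletes. /hh/ is a geminate; the first /h/ deletes. /uissomduhhai/ → uisomduhai.
Rule 2 (nasal place assimilation): /m/ precedes the alveolar consonant /d/, so it assimilates in place to [n]. /uisomduhai/ → uisonduhai.

uisonduhai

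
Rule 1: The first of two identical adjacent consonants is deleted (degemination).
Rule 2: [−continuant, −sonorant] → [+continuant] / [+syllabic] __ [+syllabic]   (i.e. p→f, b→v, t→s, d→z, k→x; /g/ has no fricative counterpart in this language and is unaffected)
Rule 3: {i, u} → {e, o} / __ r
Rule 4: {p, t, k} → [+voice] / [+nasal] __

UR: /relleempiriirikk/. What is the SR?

Rule 1 (degemination): /ll/ is a geminate; the first /l/ deletes. /kk/ is a geminate; the first /k/ deletes. /relleempiriirikk/ → releempiriirik.
Rule 2 (intervocalic spirantization): no segment meets the environment; /releempiriirik/ is unchanged.
Rule 3 (pre-rhotic lowering): /i/ is a high vowel immediately before /r/, so it lowers to [e]. /i/ is a high vowel immediately before /r/, so it lowers to [e]. /releempiriirik/ → releemperierik.
Rule 4 (post-nasal voicing): /p/ is a voiceless stop immediately after the nasal /m/, so it voices to [b]. /releemperierik/ → releemberierik.

releemberierik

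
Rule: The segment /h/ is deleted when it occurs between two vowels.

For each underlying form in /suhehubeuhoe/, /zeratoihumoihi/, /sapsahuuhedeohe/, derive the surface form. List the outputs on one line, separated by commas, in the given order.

sueubeuoe, zeratoiumoii, sapsauuedeoe

/suhehubeuhoe/: /h/ occurs between vowels /u/ and /e/, so it deletes. /h/ occurs between vowels /e/ and /u/, so it deletes. /h/ occurs between vowels /u/ and /o/, so it deletes. → [sueubeuoe].
/zeratoihumoihi/: /h/ occurs between vowels /i/ and /u/, so it deletes. /h/ occurs between vowels /i/ and /i/, so it deletes. → [zeratoiumoii].
/sapsahuuhedeohe/: /h/ occurs between vowels /a/ and /u/, so it deletes. /h/ occurs between vowels /u/ and /e/, so it deletes. /h/ occurs between vowels /o/ and /e/, so it deletes. → [sapsauuedeoe].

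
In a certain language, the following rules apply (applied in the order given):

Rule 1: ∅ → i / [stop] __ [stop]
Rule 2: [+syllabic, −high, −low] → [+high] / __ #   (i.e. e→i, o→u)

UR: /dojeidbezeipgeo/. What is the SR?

dojeidibezeipigeu

Rule 1 (stop-cluster i-epenthesis): /d/ and /b/ form a stop–stop cluster, so [i] is inserted between them. /p/ and /g/ form a stop–stop cluster, so [i] is inserted between them. /dojeidbezeipgeo/ → dojeidibezeipigeo.
Rule 2 (final vowel raising): /o/ is a mid vowel in word-final position, so it raises to [u]. /dojeidibezeipigeo/ → dojeidibezeipigeu.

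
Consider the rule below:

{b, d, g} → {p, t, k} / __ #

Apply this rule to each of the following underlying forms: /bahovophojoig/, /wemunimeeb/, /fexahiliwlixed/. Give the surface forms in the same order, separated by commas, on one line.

bahovophojoik, wemunimeep, fexahiliwlixet

/bahovophojoig/: /g/ is a voiced stop in word-final position, so it devoices to [k]. → [bahovophojoik].
/wemunimeeb/: /b/ is a voiced stop in word-final position, so it devoices to [p]. → [wemunimeep].
/fexahiliwlixed/: /d/ is a voiced stop in word-final position, so it devoices to [t]. → [fexahiliwlixet].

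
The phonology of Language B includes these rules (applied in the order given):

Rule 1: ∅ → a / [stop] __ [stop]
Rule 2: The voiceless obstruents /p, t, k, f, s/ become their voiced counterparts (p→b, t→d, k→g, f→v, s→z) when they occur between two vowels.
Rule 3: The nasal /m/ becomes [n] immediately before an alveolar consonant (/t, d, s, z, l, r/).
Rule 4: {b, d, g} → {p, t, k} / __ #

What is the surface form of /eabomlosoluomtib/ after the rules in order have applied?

Rule 1 (stop-cluster a-epenthesis): no segment meets the environment; /eabomlosoluomtib/ is unchanged.
Rule 2 (intervocalic voicing): /s/ is a voiceless obstruent between vowels /o/ and /o/, so it voices to [z]. /eabomlosoluomtib/ → eabomlozoluomtib.
Rule 3 (nasal place assimilation): /m/ precedes the alveolar consonant /l/, so it assimilates in place to [n]. /m/ precedes the alveolar consonant /t/, so it assimilates in place to [n]. /eabomlozoluomtib/ → eabonlozoluontib.
Rule 4 (final devoicing): /b/ is a voiced stop in word-final position, so it devoices to [p]. /eabonlozoluontib/ → eabonlozoluontip.

eabonlozoluontip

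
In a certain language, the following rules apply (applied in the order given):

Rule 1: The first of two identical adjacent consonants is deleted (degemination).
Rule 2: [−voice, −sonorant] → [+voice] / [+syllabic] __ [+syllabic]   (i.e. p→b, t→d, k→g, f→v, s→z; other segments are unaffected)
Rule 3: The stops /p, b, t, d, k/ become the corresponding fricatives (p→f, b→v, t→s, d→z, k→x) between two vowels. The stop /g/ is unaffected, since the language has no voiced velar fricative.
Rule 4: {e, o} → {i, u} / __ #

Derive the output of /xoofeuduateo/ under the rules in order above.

xooveuzuazeu

Rule 1 (degemination): no segment meets the environment; /xoofeuduateo/ is unchanged.
Rule 2 (intervocalic voicing): /f/ is a voiceless obstruent between vowels /o/ and /e/, so it voices to [v]. /t/ is a voiceless obstruent between vowels /a/ and /e/, so it voices to [d]. /xoofeuduateo/ → xooveuduadeo.
Rule 3 (intervocalic spirantization): /d/ is a stop between vowels /u/ and /u/, so it spirantizes to the fricative [z]. /d/ is a stop between vowels /a/ and /e/, so it spirantizes to the fricative [z]. /xooveuduadeo/ → xooveuzuazeo.
Rule 4 (final vowel raising): /o/ is a mid vowel in word-final position, so it raises to [u]. /xooveuzuazeo/ → xooveuzuazeu.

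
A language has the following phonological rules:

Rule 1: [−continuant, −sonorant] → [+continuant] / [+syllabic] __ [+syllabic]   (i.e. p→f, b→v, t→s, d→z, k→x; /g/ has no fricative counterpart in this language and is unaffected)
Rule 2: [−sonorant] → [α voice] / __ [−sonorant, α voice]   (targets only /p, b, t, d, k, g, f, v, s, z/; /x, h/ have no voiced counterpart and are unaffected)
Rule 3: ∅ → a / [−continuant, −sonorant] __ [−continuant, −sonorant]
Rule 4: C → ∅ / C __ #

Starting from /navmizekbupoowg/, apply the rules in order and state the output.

navmizegabufoow

Rule 1 (intervocalic spirantization): /p/ is a stop between vowels /u/ and /o/, so it spirantizes to the fricative [f]. /navmizekbupoowg/ → navmizekbufoowg.
Rule 2 (regressive voicing assimilation): /k/ precedes the voiced obstruent /b/, so it voices to [g] by assimilation. /navmizekbufoowg/ → navmizegbufoowg.
Rule 3 (stop-cluster a-epenthesis): /g/ and /b/ form a stop–stop cluster, so [a] is inserted between them. /navmizegbufoowg/ → navmizegabufoowg.
Rule 4 (final cluster simplification): /g/ is the second consonant of a word-final cluster /wg/, so it deletes. /navmizegabufoowg/ → navmizegabufoow.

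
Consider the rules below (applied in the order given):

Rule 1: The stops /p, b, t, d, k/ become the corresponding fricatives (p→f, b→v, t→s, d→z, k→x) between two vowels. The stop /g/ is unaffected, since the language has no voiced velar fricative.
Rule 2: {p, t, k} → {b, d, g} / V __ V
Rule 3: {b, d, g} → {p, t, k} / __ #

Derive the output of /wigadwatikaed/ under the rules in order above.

Rule 1 (intervocalic spirantization): /t/ is a stop between vowels /a/ and /i/, so it spirantizes to the fricative [s]. /k/ is a stop between vowels /i/ and /a/, so it spirantizes to the fricative [x]. /wigadwatikaed/ → wigadwasixaed.
Rule 2 (intervocalic voicing): no segment meets the environment; /wigadwasixaed/ is unchanged.
Rule 3 (final devoicing): /d/ is a voiced stop in word-final position, so it devoices to [t]. /wigadwasixaed/ → wigadwasixaet.

wigadwasixaet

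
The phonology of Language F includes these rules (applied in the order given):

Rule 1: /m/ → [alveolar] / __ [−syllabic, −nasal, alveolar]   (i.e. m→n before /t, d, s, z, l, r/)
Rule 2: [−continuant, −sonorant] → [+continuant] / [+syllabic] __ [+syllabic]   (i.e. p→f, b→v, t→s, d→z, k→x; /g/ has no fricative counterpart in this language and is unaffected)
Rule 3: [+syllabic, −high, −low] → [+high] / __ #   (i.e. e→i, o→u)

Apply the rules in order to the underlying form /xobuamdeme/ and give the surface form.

Rule 1 (nasal place assimilation): /m/ precedes the alveolar consonant /d/, so it assimilates in place to [n]. /xobuamdeme/ → xobuandeme.
Rule 2 (intervocalic spirantization): /b/ is a stop between vowels /o/ and /u/, so it spirantizes to the fricative [v]. /xobuandeme/ → xovuandeme.
Rule 3 (final vowel raising): /e/ is a mid vowel in word-final position, so it raises to [i]. /xovuandeme/ → xovuandemi.

xovuandemi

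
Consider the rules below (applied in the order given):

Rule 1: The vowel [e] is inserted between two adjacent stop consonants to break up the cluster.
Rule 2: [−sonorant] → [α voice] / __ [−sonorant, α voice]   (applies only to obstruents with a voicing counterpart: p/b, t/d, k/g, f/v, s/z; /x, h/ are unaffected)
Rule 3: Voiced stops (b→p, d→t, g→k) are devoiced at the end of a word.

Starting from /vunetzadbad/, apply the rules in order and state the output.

Rule 1 (stop-cluster e-epenthesis): /d/ and /b/ form a stop–stop cluster, so [e] is inserted between them. /vunetzadbad/ → vunetzadebad.
Rule 2 (regressive voicing assimilation): /t/ precedes the voiced obstruent /z/, so it voices to [d] by assimilation. /vunetzadebad/ → vunedzadebad.
Rule 3 (final devoicing): /d/ is a voiced stop in word-final position, so it devoices to [t]. /vunedzadebad/ → vunedzadebat.

vunedzadebat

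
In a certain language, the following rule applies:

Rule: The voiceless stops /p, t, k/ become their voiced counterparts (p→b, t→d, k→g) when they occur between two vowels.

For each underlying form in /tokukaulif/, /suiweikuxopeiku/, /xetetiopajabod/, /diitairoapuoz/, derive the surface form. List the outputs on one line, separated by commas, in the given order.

togugaulif, suiweiguxobeigu, xedediobajabod, diidairoabuoz

/tokukaulif/: /k/ is a voiceless stop between vowels /o/ and /u/, so it voices to [g]. /k/ is a voiceless stop between vowels /u/ and /a/, so it voices to [g]. → [togugaulif].
/suiweikuxopeiku/: /k/ is a voiceless stop between vowels /i/ and /u/, so it voices to [g]. /p/ is a voiceless stop between vowels /o/ and /e/, so it voices to [b]. /k/ is a voiceless stop between vowels /i/ and /u/, so it voices to [g]. → [suiweiguxobeigu].
/xetetiopajabod/: /t/ is a voiceless stop between vowels /e/ and /e/, so it voices to [d]. /t/ is a voiceless stop between vowels /e/ and /i/, so it voices to [d]. /p/ is a voiceless stop between vowels /o/ and /a/, so it voices to [b]. → [xedediobajabod].
/diitairoapuoz/: /t/ is a voiceless stop between vowels /i/ and /a/, so it voices to [d]. /p/ is a voiceless stop between vowels /a/ and /u/, so it voices to [b]. → [diidairoabuoz].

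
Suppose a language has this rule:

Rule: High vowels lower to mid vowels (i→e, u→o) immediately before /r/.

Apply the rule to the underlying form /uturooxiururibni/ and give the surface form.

/u/ is a high vowel immediately before /r/, so it lowers to [o].
/u/ is a high vowel immediately before /r/, so it lowers to [o].
/u/ is a high vowel immediately before /r/, so it lowers to [o].
The other instances of /u/, /i/ do not occur in the required environment and remain unchanged.
Surface form: [utorooxiororibni].

utorooxiororibni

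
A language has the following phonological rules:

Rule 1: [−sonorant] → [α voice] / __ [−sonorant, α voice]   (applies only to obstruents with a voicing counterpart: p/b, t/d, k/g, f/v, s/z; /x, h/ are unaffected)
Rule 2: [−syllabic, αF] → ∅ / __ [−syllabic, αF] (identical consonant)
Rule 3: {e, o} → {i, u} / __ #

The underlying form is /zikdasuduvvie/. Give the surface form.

zigdasuduvii

Rule 1 (regressive voicing assimilation): /k/ precedes the voiced obstruent /d/, so it voices to [g] by assimilation. /zikdasuduvvie/ → zigdasuduvvie.
Rule 2 (degemination): /vv/ is a geminate; the first /v/ deletes. /zigdasuduvvie/ → zigdasuduvie.
Rule 3 (final vowel raising): /e/ is a mid vowel in word-final position, so it raises to [i]. /zigdasuduvie/ → zigdasuduvii.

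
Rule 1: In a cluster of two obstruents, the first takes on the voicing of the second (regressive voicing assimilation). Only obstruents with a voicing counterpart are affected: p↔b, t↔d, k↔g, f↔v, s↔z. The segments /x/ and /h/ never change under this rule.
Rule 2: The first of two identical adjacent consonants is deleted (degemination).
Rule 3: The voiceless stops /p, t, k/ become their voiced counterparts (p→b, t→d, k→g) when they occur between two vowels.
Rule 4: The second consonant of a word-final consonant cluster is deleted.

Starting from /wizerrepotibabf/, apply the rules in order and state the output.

wizerebodibap

Rule 1 (regressive voicing assimilation): /b/ precedes the voiceless obstruent /f/, so it devoices to [p] by assimilation. /wizerrepotibabf/ → wizerrepotibapf.
Rule 2 (degemination): /rr/ is a geminate; the first /r/ deletes. /wizerrepotibapf/ → wizerepotibapf.
Rule 3 (intervocalic voicing): /p/ is a voiceless stop between vowels /e/ and /o/, so it voices to [b]. /t/ is a voiceless stop between vowels /o/ and /i/, so it voices to [d]. /wizerepotibapf/ → wizerebodibapf.
Rule 4 (final cluster simplification): /f/ is the second consonant of a word-final cluster /pf/, so it deletes. /wizerebodibapf/ → wizerebodibap.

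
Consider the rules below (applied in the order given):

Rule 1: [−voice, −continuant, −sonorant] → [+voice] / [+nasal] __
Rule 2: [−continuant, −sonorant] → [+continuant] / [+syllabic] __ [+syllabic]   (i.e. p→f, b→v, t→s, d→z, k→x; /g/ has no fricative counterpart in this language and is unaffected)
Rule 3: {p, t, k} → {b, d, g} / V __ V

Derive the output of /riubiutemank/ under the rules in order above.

riuviusemang

Rule 1 (post-nasal voicing): /k/ is a voiceless stop immediately after the nasal /n/, so it voices to [g]. /riubiutemank/ → riubiutemang.
Rule 2 (intervocalic spirantization): /b/ is a stop between vowels /u/ and /i/, so it spirantizes to the fricative [v]. /t/ is a stop between vowels /u/ and /e/, so it spirantizes to the fricative [s]. /riubiutemang/ → riuviusemang.
Rule 3 (intervocalic voicing): no segment meets the environment; /riuviusemang/ is unchanged.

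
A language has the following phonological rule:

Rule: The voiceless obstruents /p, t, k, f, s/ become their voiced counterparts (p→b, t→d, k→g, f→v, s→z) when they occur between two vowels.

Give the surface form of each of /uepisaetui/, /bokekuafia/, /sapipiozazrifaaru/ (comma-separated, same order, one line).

uebizaedui, bogeguavia, sabibiozazrivaaru

/uepisaetui/: /p/ is a voiceless obstruent between vowels /e/ and /i/, so it voices to [b]. /s/ is a voiceless obstruent between vowels /i/ and /a/, so it voices to [z]. /t/ is a voiceless obstruent between vowels /e/ and /u/, so it voices to [d]. → [uebizaedui].
/bokekuafia/: /k/ is a voiceless obstruent between vowels /o/ and /e/, so it voices to [g]. /k/ is a voiceless obstruent between vowels /e/ and /u/, so it voices to [g]. /f/ is a voiceless obstruent between vowels /a/ and /i/, so it voices to [v]. → [bogeguavia].
/sapipiozazrifaaru/: /p/ is a voiceless obstruent between vowels /a/ and /i/, so it voices to [b]. /p/ is a voiceless obstruent between vowels /i/ and /i/, so it voices to [b]. /f/ is a voiceless obstruent between vowels /i/ and /a/, so it voices to [v]. → [sabibiozazrivaaru].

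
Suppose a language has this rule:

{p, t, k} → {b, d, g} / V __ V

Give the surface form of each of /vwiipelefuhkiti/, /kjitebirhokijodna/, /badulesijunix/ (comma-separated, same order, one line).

/vwiipelefuhkiti/: /p/ is a voiceless stop between vowels /i/ and /e/, so it voices to [b]. /t/ is a voiceless stop between vowels /i/ and /i/, so it voices to [d]. → [vwiibelefuhkidi].
/kjitebirhokijodna/: /t/ is a voiceless stop between vowels /i/ and /e/, so it voices to [d]. /k/ is a voiceless stop between vowels /o/ and /i/, so it voices to [g]. → [kjidebirhogijodna].
/badulesijunix/: the rule's environment is not met; surfaces unchanged as [badulesijunix].

vwiibelefuhkidi, kjidebirhogijodna, badulesijunix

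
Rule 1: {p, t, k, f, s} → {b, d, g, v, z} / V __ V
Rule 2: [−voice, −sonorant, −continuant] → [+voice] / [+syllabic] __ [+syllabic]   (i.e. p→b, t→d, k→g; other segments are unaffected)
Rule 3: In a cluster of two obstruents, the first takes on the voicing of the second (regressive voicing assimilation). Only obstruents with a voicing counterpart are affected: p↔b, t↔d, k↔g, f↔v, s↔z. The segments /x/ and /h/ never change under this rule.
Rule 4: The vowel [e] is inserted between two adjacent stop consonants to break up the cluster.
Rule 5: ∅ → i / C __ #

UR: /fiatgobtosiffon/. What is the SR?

fiadegopetoziffoni

Rule 1 (intervocalic voicing): /s/ is a voiceless obstruent between vowels /o/ and /i/, so it voices to [z]. /fiatgobtosiffon/ → fiatgobtoziffon.
Rule 2 (intervocalic voicing): no segment meets the environment; /fiatgobtoziffon/ is unchanged.
Rule 3 (regressive voicing assimilation): /t/ precedes the voiced obstruent /g/, so it voices to [d] by assimilation. /b/ precedes the voiceless obstruent /t/, so it devoices to [p] by assimilation. /fiatgobtoziffon/ → fiadgoptoziffon.
Rule 4 (stop-cluster e-epenthesis): /d/ and /g/ form a stop–stop cluster, so [e] is inserted between them. /p/ and /t/ form a stop–stop cluster, so [e] is inserted between them. /fiadgoptoziffon/ → fiadegopetoziffon.
Rule 5 (final i-epenthesis): the form ends in the consonant /n/, so [i] is inserted word-finally. /fiadegopetoziffon/ → fiadegopetoziffoni.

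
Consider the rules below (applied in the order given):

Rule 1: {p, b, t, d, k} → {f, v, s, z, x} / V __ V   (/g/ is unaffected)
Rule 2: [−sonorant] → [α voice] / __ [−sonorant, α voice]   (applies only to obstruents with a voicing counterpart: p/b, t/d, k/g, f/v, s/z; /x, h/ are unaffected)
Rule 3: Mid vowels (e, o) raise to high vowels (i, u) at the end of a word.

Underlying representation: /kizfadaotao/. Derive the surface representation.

kisfazaosau

Rule 1 (intervocalic spirantization): /d/ is a stop between vowels /a/ and /a/, so it spirantizes to the fricative [z]. /t/ is a stop between vowels /o/ and /a/, so it spirantizes to the fricative [s]. /kizfadaotao/ → kizfazaosao.
Rule 2 (regressive voicing assimilation): /z/ precedes the voiceless obstruent /f/, so it devoices to [s] by assimilation. /kizfazaosao/ → kisfazaosao.
Rule 3 (final vowel raising): /o/ is a mid vowel in word-final position, so it raises to [u]. /kisfazaosao/ → kisfazaosau.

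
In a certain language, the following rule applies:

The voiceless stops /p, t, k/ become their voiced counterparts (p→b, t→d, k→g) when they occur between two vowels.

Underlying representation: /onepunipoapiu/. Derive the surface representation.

onebuniboabiu

/p/ is a voiceless stop between vowels /e/ and /u/, so it voices to [b].
/p/ is a voiceless stop between vowels /i/ and /o/, so it voices to [b].
/p/ is a voiceless stop between vowels /a/ and /i/, so it voices to [b].
Surface form: [onebuniboabiu].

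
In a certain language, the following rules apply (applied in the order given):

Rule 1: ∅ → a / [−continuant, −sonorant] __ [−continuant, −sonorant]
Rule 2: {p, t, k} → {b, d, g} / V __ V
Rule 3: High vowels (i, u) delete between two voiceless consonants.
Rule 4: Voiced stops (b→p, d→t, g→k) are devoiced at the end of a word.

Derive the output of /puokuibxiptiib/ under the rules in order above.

puoguibxibadiip

Rule 1 (stop-cluster a-epenthesis): /p/ and /t/ form a stop–stop cluster, so [a] is inserted between them. /puokuibxiptiib/ → puokuibxipatiib.
Rule 2 (intervocalic voicing): /k/ is a voiceless stop between vowels /o/ and /u/, so it voices to [g]. /p/ is a voiceless stop between vowels /i/ and /a/, so it voices to [b]. /t/ is a voiceless stop between vowels /a/ and /i/, so it voices to [d]. /puokuibxipatiib/ → puoguibxibadiib.
Rule 3 (high vowel syncope): no segment meets the environment; /puoguibxibadiib/ is unchanged.
Rule 4 (final devoicing): /b/ is a voiced stop in word-final position, so it devoices to [p]. /puoguibxibadiib/ → puoguibxibadiip.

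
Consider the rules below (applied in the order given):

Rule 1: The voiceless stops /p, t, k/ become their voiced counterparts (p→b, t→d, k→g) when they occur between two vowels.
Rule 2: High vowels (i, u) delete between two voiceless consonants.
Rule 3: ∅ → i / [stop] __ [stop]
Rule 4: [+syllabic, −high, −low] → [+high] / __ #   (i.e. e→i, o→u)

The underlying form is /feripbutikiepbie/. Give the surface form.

Rule 1 (intervocalic voicing): /t/ is a voiceless stop between vowels /u/ and /i/, so it voices to [d]. /k/ is a voiceless stop between vowels /i/ and /i/, so it voices to [g]. /feripbutikiepbie/ → feripbudigiepbie.
Rule 2 (high vowel syncope): no segment meets the environment; /feripbudigiepbie/ is unchanged.
Rule 3 (stop-cluster i-epenthesis): /p/ and /b/ form a stop–stop cluster, so [i] is inserted between them. /p/ and /b/ form a stop–stop cluster, so [i] is inserted between them. /feripbudigiepbie/ → feripibudigiepibie.
Rule 4 (final vowel raising): /e/ is a mid vowel in word-final position, so it raises to [i]. /feripibudigiepibie/ → feripibudigiepibii.

feripibudigiepibii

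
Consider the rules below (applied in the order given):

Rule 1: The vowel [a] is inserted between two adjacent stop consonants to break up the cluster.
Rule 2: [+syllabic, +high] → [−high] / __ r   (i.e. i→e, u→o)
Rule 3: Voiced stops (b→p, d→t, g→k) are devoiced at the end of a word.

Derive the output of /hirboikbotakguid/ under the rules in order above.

Rule 1 (stop-cluster a-epenthesis): /k/ and /b/ form a stop–stop cluster, so [a] is inserted between them. /k/ and /g/ form a stop–stop cluster, so [a] is inserted between them. /hirboikbotakguid/ → hirboikabotakaguid.
Rule 2 (pre-rhotic lowering): /i/ is a high vowel immediately before /r/, so it lowers to [e]. /hirboikabotakaguid/ → herboikabotakaguid.
Rule 3 (final devoicing): /d/ is a voiced stop in word-final position, so it devoices to [t]. /herboikabotakaguid/ → herboikabotakaguit.

herboikabotakaguit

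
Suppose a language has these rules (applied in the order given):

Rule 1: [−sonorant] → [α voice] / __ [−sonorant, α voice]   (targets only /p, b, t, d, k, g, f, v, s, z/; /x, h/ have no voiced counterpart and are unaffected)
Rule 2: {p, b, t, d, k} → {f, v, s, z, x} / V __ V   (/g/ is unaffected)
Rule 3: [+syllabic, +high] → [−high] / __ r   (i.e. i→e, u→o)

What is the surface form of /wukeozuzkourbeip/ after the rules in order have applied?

Rule 1 (regressive voicing assimilation): /z/ precedes the voiceless obstruent /k/, so it devoices to [s] by assimilation. /wukeozuzkourbeip/ → wukeozuskourbeip.
Rule 2 (intervocalic spirantization): /k/ is a stop between vowels /u/ and /e/, so it spirantizes to the fricative [x]. /wukeozuskourbeip/ → wuxeozuskourbeip.
Rule 3 (pre-rhotic lowering): /u/ is a high vowel immediately before /r/, so it lowers to [o]. /wuxeozuskourbeip/ → wuxeozuskoorbeip.

wuxeozuskoorbeip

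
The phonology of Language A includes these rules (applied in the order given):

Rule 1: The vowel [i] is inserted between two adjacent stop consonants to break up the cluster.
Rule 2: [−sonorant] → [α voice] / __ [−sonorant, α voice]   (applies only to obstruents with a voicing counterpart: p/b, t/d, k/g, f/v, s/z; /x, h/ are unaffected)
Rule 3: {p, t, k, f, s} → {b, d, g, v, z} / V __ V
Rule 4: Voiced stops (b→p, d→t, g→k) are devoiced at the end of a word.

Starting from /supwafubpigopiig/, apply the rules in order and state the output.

Rule 1 (stop-cluster i-epenthesis): /b/ and /p/ form a stop–stop cluster, so [i] is inserted between them. /supwafubpigopiig/ → supwafubipigopiig.
Rule 2 (regressive voicing assimilation): no segment meets the environment; /supwafubipigopiig/ is unchanged.
Rule 3 (intervocalic voicing): /f/ is a voiceless obstruent between vowels /a/ and /u/, so it voices to [v]. /p/ is a voiceless obstruent between vowels /i/ and /i/, so it voices to [b]. /p/ is a voiceless obstruent between vowels /o/ and /i/, so it voices to [b]. /supwafubipigopiig/ → supwavubibigobiig.
Rule 4 (final devoicing): /g/ is a voiced stop in word-final position, so it devoices to [k]. /supwavubibigobiig/ → supwavubibigobiik.

supwavubibigobiik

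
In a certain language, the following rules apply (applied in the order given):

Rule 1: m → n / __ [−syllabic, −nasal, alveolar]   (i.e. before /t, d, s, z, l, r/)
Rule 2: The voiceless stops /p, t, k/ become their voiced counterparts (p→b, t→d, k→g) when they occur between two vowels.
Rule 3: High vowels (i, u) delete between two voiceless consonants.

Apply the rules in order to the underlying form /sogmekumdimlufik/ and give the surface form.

sogmegundinlufk

Rule 1 (nasal place assimilation): /m/ precedes the alveolar consonant /d/, so it assimilates in place to [n]. /m/ precedes the alveolar consonant /l/, so it assimilates in place to [n]. /sogmekumdimlufik/ → sogmekundinlufik.
Rule 2 (intervocalic voicing): /k/ is a voiceless stop between vowels /e/ and /u/, so it voices to [g]. /sogmekundinlufik/ → sogmegundinlufik.
Rule 3 (high vowel syncope): /i/ is a high vowel flanked by voiceless consonants /f/ and /k/, so it deletes. /sogmegundinlufik/ → sogmegundinlufk.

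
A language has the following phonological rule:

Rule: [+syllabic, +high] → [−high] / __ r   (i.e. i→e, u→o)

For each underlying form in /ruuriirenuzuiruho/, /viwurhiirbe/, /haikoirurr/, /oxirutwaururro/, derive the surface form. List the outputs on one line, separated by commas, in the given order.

ruorierenuzueruho, viworhierbe, haikoerorr, oxerutwaororro

/ruuriirenuzuiruho/: /u/ is a high vowel immediately before /r/, so it lowers to [o]. /i/ is a high vowel immediately before /r/, so it lowers to [e]. /i/ is a high vowel immediately before /r/, so it lowers to [e]. → [ruorierenuzueruho].
/viwurhiirbe/: /u/ is a high vowel immediately before /r/, so it lowers to [o]. /i/ is a high vowel immediately before /r/, so it lowers to [e]. → [viworhierbe].
/haikoirurr/: /i/ is a high vowel immediately before /r/, so it lowers to [e]. /u/ is a high vowel immediately before /r/, so it lowers to [o]. → [haikoerorr].
/oxirutwaururro/: /i/ is a high vowel immediately before /r/, so it lowers to [e]. /u/ is a high vowel immediately before /r/, so it lowers to [o]. /u/ is a high vowel immediately before /r/, so it lowers to [o]. → [oxerutwaororro].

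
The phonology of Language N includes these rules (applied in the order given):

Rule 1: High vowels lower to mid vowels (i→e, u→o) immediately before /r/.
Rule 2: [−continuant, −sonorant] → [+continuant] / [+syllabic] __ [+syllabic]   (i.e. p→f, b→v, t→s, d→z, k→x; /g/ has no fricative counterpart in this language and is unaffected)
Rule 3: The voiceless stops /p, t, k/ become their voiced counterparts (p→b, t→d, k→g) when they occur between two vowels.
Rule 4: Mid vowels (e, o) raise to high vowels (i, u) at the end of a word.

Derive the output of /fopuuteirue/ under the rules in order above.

Rule 1 (pre-rhotic lowering): /i/ is a high vowel immediately before /r/, so it lowers to [e]. /fopuuteirue/ → fopuuteerue.
Rule 2 (intervocalic spirantization): /p/ is a stop between vowels /o/ and /u/, so it spirantizes to the fricative [f]. /t/ is a stop between vowels /u/ and /e/, so it spirantizes to the fricative [s]. /fopuuteerue/ → fofuuseerue.
Rule 3 (intervocalic voicing): no segment meets the environment; /fofuuseerue/ is unchanged.
Rule 4 (final vowel raising): /e/ is a mid vowel in word-final position, so it raises to [i]. /fofuuseerue/ → fofuuseerui.

fofuuseerui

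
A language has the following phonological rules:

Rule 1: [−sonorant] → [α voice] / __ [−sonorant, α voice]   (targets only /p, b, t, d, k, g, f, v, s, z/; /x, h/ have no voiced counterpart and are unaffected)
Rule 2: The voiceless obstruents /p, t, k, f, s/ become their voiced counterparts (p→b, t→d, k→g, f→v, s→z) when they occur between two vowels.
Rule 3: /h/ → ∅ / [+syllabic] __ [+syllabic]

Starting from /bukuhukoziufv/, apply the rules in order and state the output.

Rule 1 (regressive voicing assimilation): /f/ precedes the voiced obstruent /v/, so it voices to [v] by assimilation. /bukuhukoziufv/ → bukuhukoziuvv.
Rule 2 (intervocalic voicing): /k/ is a voiceless obstruent between vowels /u/ and /u/, so it voices to [g]. /k/ is a voiceless obstruent between vowels /u/ and /o/, so it voices to [g]. /bukuhukoziuvv/ → buguhugoziuvv.
Rule 3 (intervocalic h-deletion): /h/ occurs between vowels /u/ and /u/, so it deletes. /buguhugoziuvv/ → buguugoziuvv.

buguugoziuvv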